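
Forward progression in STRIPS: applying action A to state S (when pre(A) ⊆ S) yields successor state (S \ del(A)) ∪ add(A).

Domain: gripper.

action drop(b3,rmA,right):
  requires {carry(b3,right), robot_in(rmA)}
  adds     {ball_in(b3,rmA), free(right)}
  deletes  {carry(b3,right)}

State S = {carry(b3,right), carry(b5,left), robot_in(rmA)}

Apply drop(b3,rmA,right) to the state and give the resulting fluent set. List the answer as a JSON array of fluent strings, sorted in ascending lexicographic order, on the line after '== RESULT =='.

Compute (S \ del) ∪ add:
  pre ⊆ S: {carry(b3,right), robot_in(rmA)} ⊆ S  — applicable
  S \ del = {carry(b5,left), robot_in(rmA)}
  ∪ add   = {ball_in(b3,rmA), carry(b5,left), free(right), robot_in(rmA)}

== RESULT ==
["ball_in(b3,rmA)", "carry(b5,left)", "free(right)", "robot_in(rmA)"]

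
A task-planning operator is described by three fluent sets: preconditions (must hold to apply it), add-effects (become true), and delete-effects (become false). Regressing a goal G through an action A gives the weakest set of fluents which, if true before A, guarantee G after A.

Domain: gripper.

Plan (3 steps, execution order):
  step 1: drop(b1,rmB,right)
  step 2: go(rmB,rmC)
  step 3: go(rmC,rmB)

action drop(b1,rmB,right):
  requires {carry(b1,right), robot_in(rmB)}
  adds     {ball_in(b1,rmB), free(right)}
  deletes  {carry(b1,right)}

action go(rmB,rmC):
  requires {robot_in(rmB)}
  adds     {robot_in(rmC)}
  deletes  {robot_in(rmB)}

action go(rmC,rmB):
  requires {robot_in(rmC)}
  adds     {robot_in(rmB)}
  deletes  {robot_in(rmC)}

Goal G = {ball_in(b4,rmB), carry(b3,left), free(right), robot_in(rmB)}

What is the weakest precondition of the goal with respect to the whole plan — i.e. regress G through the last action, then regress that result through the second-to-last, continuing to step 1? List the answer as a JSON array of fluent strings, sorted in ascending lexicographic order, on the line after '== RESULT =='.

Work backward from the goal:
  through step 3 (go(rmC,rmB)): drop {robot_in(rmB)}, keep {ball_in(b4,rmB), carry(b3,left), free(right)}, require {robot_in(rmC)}
    → {ball_in(b4,rmB), carry(b3,left), free(right), robot_in(rmC)}
  through step 2 (go(rmB,rmC)): drop {robot_in(rmC)}, keep {ball_in(b4,rmB), carry(b3,left), free(right)}, require {robot_in(rmB)}
    → {ball_in(b4,rmB), carry(b3,left), free(right), robot_in(rmB)}
  through step 1 (drop(b1,rmB,right)): drop {free(right)}, keep {ball_in(b4,rmB), carry(b3,left), robot_in(rmB)}, require {carry(b1,right), robot_in(rmB)}
    → {ball_in(b4,rmB), carry(b1,right), carry(b3,left), robot_in(rmB)}

== RESULT ==
["ball_in(b4,rmB)", "carry(b1,right)", "carry(b3,left)", "robot_in(rmB)"]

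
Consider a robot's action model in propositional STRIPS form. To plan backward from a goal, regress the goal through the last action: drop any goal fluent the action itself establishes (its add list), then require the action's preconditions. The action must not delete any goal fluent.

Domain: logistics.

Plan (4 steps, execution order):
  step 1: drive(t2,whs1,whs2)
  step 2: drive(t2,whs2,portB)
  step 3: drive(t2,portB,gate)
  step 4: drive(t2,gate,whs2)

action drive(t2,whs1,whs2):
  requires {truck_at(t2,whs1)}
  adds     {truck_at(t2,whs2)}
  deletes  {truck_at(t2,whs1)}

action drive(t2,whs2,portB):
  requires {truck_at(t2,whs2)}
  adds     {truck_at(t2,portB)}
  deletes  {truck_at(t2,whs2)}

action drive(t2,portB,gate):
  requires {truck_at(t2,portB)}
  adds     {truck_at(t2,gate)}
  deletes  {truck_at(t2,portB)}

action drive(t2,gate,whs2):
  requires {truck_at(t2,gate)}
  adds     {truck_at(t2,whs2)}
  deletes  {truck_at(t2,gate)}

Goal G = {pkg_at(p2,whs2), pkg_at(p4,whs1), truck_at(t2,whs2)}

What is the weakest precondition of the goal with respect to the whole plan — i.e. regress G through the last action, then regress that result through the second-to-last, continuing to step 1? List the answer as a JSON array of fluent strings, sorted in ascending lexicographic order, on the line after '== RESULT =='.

Regress step by step:
  through step 4 (drive(t2,gate,whs2)): drop {truck_at(t2,whs2)}, keep {pkg_at(p2,whs2), pkg_at(p4,whs1)}, require {truck_at(t2,gate)}
    → {pkg_at(p2,whs2), pkg_at(p4,whs1), truck_at(t2,gate)}
  through step 3 (drive(t2,portB,gate)): drop {truck_at(t2,gate)}, keep {pkg_at(p2,whs2), pkg_at(p4,whs1)}, require {truck_at(t2,portB)}
    → {pkg_at(p2,whs2), pkg_at(p4,whs1), truck_at(t2,portB)}
  through step 2 (drive(t2,whs2,portB)): drop {truck_at(t2,portB)}, keep {pkg_at(p2,whs2), pkg_at(p4,whs1)}, require {truck_at(t2,whs2)}
    → {pkg_at(p2,whs2), pkg_at(p4,whs1), truck_at(t2,whs2)}
  through step 1 (drive(t2,whs1,whs2)): drop {truck_at(t2,whs2)}, keep {pkg_at(p2,whs2), pkg_at(p4,whs1)}, require {truck_at(t2,whs1)}
    → {pkg_at(p2,whs2), pkg_at(p4,whs1), truck_at(t2,whs1)}

== RESULT ==
["pkg_at(p2,whs2)", "pkg_at(p4,whs1)", "truck_at(t2,whs1)"]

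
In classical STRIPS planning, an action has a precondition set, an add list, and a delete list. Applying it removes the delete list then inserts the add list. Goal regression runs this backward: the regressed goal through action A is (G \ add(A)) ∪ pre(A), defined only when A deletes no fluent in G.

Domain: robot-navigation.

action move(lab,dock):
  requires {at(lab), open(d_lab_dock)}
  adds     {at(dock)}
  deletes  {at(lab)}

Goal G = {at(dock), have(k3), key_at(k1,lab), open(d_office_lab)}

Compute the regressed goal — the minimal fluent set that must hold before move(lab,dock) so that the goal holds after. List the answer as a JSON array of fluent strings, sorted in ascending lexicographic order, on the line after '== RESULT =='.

Compute (G \ add) ∪ pre:
  G ∩ del = {}  (empty — regression defined)
  G \ add = {at(dock), have(k3), key_at(k1,lab), open(d_office_lab)} \ {at(dock)} = {have(k3), key_at(k1,lab), open(d_office_lab)}
  ∪ pre   = {have(k3), key_at(k1,lab), open(d_office_lab)} ∪ {at(lab), open(d_lab_dock)}
          = {at(lab), have(k3), key_at(k1,lab), open(d_lab_dock), open(d_office_lab)}

== RESULT ==
["at(lab)", "have(k3)", "key_at(k1,lab)", "open(d_lab_dock)", "open(d_office_lab)"]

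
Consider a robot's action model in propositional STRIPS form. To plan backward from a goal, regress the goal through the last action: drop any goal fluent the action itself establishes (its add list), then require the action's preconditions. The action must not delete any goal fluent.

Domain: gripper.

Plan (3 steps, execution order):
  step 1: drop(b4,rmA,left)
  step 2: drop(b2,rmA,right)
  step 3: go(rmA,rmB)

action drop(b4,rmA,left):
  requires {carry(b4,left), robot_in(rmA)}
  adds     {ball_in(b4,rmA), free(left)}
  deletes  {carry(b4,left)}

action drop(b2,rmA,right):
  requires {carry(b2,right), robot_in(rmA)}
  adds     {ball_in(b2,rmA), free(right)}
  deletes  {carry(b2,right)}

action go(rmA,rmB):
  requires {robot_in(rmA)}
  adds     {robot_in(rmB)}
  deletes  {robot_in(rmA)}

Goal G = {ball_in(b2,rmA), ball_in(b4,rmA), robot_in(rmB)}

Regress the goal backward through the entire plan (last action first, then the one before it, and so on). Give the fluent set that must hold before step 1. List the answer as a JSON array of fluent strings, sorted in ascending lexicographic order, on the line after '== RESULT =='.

Work backward from the goal:
  through step 3 (go(rmA,rmB)): drop {robot_in(rmB)}, keep {ball_in(b2,rmA), ball_in(b4,rmA)}, require {robot_in(rmA)}
    → {ball_in(b2,rmA), ball_in(b4,rmA), robot_in(rmA)}
  through step 2 (drop(b2,rmA,right)): drop {ball_in(b2,rmA)}, keep {ball_in(b4,rmA), robot_in(rmA)}, require {carry(b2,right), robot_in(rmA)}
    → {ball_in(b4,rmA), carry(b2,right), robot_in(rmA)}
  through step 1 (drop(b4,rmA,left)): drop {ball_in(b4,rmA)}, keep {carry(b2,right), robot_in(rmA)}, require {carry(b4,left), robot_in(rmA)}
    → {carry(b2,right), carry(b4,left), robot_in(rmA)}

== RESULT ==
["carry(b2,right)", "carry(b4,left)", "robot_in(rmA)"]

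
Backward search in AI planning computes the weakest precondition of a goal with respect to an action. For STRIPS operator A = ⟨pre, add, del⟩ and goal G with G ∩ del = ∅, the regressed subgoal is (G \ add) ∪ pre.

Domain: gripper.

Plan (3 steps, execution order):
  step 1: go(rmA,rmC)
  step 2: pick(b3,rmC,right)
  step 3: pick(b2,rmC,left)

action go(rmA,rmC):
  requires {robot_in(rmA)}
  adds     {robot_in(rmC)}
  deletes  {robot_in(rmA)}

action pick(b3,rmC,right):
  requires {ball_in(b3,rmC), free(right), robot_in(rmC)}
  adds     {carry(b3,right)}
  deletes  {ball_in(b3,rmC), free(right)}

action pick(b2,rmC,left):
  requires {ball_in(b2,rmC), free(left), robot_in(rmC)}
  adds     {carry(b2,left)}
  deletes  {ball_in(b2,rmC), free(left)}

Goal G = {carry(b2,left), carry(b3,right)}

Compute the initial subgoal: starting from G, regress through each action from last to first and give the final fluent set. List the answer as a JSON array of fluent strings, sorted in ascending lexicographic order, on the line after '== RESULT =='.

Regress step by step:
  through step 3 (pick(b2,rmC,left)): drop {carry(b2,left)}, keep {carry(b3,right)}, require {ball_in(b2,rmC), free(left), robot_in(rmC)}
    → {ball_in(b2,rmC), carry(b3,right), free(left), robot_in(rmC)}
  through step 2 (pick(b3,rmC,right)): drop {carry(b3,right)}, keep {ball_in(b2,rmC), free(left), robot_in(rmC)}, require {ball_in(b3,rmC), free(right), robot_in(rmC)}
    → {ball_in(b2,rmC), ball_in(b3,rmC), free(left), free(right), robot_in(rmC)}
  through step 1 (go(rmA,rmC)): drop {robot_in(rmC)}, keep {ball_in(b2,rmC), ball_in(b3,rmC), free(left), free(right)}, require {robot_in(rmA)}
    → {ball_in(b2,rmC), ball_in(b3,rmC), free(left), free(right), robot_in(rmA)}

== RESULT ==
["ball_in(b2,rmC)", "ball_in(b3,rmC)", "free(left)", "free(right)", "robot_in(rmA)"]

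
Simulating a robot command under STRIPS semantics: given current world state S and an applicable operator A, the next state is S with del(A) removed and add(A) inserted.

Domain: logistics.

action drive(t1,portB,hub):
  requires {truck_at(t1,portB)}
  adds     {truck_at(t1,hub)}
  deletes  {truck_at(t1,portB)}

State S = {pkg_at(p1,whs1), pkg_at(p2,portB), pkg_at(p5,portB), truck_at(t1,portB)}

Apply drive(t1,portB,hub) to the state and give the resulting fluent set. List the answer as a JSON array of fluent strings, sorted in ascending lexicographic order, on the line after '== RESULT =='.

Compute (S \ del) ∪ add:
  pre ⊆ S: {truck_at(t1,portB)} ⊆ S  — applicable
  S \ del = {pkg_at(p1,whs1), pkg_at(p2,portB), pkg_at(p5,portB)}
  ∪ add   = {pkg_at(p1,whs1), pkg_at(p2,portB), pkg_at(p5,portB), truck_at(t1,hub)}

== RESULT ==
["pkg_at(p1,whs1)", "pkg_at(p2,portB)", "pkg_at(p5,portB)", "truck_at(t1,hub)"]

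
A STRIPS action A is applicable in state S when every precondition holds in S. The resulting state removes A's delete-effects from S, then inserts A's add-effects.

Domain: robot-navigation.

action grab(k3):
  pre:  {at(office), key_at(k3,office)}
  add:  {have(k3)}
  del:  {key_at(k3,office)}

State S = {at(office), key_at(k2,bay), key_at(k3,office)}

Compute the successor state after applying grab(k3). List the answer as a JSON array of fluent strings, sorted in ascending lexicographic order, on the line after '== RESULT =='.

Progress:
  pre ⊆ S: {at(office), key_at(k3,office)} ⊆ S  — applicable
  S \ del = {at(office), key_at(k2,bay)}
  ∪ add   = {at(office), have(k3), key_at(k2,bay)}

== RESULT ==
["at(office)", "have(k3)", "key_at(k2,bay)"]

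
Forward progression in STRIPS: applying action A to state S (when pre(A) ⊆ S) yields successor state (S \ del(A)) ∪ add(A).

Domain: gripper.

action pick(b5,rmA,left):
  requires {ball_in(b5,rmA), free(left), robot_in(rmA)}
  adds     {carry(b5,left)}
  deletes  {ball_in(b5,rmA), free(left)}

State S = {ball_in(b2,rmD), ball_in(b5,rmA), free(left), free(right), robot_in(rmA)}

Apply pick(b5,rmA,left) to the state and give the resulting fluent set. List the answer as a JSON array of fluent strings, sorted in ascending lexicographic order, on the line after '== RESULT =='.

Compute (S \ del) ∪ add:
  pre ⊆ S: {ball_in(b5,rmA), free(left), robot_in(rmA)} ⊆ S  — applicable
  S \ del = {ball_in(b2,rmD), free(right), robot_in(rmA)}
  ∪ add   = {ball_in(b2,rmD), carry(b5,left), free(right), robot_in(rmA)}

== RESULT ==
["ball_in(b2,rmD)", "carry(b5,left)", "free(right)", "robot_in(rmA)"]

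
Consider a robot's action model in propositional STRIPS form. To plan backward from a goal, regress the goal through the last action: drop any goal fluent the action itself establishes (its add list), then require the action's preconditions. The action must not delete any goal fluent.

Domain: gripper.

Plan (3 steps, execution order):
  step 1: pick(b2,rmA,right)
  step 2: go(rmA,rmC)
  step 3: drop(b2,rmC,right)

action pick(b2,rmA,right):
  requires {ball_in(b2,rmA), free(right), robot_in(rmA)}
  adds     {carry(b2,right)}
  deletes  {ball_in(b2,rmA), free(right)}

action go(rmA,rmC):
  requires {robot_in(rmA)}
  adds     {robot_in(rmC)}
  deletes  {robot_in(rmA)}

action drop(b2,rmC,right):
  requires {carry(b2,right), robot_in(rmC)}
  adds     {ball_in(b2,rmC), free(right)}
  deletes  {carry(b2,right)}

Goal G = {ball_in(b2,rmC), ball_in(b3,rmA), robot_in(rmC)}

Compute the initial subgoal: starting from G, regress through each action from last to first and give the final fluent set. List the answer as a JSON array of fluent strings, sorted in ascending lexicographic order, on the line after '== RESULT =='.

Regress step by step:
  through step 3 (drop(b2,rmC,right)): drop {ball_in(b2,rmC)}, keep {ball_in(b3,rmA), robot_in(rmC)}, require {carry(b2,right), robot_in(rmC)}
    → {ball_in(b3,rmA), carry(b2,right), robot_in(rmC)}
  through step 2 (go(rmA,rmC)): drop {robot_in(rmC)}, keep {ball_in(b3,rmA), carry(b2,right)}, require {robot_in(rmA)}
    → {ball_in(b3,rmA), carry(b2,right), robot_in(rmA)}
  through step 1 (pick(b2,rmA,right)): drop {carry(b2,right)}, keep {ball_in(b3,rmA), robot_in(rmA)}, require {ball_in(b2,rmA), free(right), robot_in(rmA)}
    → {ball_in(b2,rmA), ball_in(b3,rmA), free(right), robot_in(rmA)}

== RESULT ==
["ball_in(b2,rmA)", "ball_in(b3,rmA)", "free(right)", "robot_in(rmA)"]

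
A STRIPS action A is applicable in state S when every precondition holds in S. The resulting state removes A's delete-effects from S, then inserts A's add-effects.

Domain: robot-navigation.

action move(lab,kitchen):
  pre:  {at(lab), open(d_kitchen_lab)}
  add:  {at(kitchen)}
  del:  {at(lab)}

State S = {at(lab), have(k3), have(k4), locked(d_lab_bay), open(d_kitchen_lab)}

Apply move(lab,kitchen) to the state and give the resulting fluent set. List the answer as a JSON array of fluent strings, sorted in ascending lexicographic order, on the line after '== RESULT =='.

Progress:
  pre ⊆ S: {at(lab), open(d_kitchen_lab)} ⊆ S  — applicable
  S \ del = {have(k3), have(k4), locked(d_lab_bay), open(d_kitchen_lab)}
  ∪ add   = {at(kitchen), have(k3), have(k4), locked(d_lab_bay), open(d_kitchen_lab)}

== RESULT ==
["at(kitchen)", "have(k3)", "have(k4)", "locked(d_lab_bay)", "open(d_kitchen_lab)"]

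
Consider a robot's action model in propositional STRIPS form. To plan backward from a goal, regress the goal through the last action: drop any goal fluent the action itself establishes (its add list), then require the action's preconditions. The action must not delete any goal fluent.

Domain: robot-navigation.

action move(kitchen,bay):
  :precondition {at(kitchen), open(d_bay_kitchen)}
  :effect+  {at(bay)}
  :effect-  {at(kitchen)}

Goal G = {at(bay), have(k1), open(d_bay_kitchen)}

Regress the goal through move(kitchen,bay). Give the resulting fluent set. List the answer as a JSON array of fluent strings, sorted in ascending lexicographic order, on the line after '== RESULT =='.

Regress:
  G ∩ del = {}  (empty — regression defined)
  G \ add = {at(bay), have(k1), open(d_bay_kitchen)} \ {at(bay)} = {have(k1), open(d_bay_kitchen)}
  ∪ pre   = {have(k1), open(d_bay_kitchen)} ∪ {at(kitchen), open(d_bay_kitchen)}
          = {at(kitchen), have(k1), open(d_bay_kitchen)}

== RESULT ==
["at(kitchen)", "have(k1)", "open(d_bay_kitchen)"]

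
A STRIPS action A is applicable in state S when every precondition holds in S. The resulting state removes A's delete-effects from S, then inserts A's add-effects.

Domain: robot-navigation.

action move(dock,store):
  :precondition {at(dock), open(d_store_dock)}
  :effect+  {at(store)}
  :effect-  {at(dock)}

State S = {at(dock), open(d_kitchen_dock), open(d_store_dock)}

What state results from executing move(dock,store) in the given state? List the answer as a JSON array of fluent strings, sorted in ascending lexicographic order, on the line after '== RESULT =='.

Compute (S \ del) ∪ add:
  pre ⊆ S: {at(dock), open(d_store_dock)} ⊆ S  — applicable
  S \ del = {open(d_kitchen_dock), open(d_store_dock)}
  ∪ add   = {at(store), open(d_kitchen_dock), open(d_store_dock)}

== RESULT ==
["at(store)", "open(d_kitchen_dock)", "open(d_store_dock)"]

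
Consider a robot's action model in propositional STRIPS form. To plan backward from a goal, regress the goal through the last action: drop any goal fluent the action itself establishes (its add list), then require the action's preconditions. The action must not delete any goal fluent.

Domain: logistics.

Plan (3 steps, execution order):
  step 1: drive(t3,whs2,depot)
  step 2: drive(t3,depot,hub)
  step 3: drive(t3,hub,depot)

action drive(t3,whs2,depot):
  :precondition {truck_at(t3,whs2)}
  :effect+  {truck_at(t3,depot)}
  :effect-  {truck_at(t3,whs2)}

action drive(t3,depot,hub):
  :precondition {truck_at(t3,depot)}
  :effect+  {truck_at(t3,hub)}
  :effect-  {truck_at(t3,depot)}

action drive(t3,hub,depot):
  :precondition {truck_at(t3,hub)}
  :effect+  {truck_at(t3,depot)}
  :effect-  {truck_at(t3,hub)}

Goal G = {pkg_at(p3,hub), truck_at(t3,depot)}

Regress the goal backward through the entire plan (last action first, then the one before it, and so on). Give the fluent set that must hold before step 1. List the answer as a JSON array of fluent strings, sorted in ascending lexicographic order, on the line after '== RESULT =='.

Work backward from the goal:
  through step 3 (drive(t3,hub,depot)): drop {truck_at(t3,depot)}, keep {pkg_at(p3,hub)}, require {truck_at(t3,hub)}
    → {pkg_at(p3,hub), truck_at(t3,hub)}
  through step 2 (drive(t3,depot,hub)): drop {truck_at(t3,hub)}, keep {pkg_at(p3,hub)}, require {truck_at(t3,depot)}
    → {pkg_at(p3,hub), truck_at(t3,depot)}
  through step 1 (drive(t3,whs2,depot)): drop {truck_at(t3,depot)}, keep {pkg_at(p3,hub)}, require {truck_at(t3,whs2)}
    → {pkg_at(p3,hub), truck_at(t3,whs2)}

== RESULT ==
["pkg_at(p3,hub)", "truck_at(t3,whs2)"]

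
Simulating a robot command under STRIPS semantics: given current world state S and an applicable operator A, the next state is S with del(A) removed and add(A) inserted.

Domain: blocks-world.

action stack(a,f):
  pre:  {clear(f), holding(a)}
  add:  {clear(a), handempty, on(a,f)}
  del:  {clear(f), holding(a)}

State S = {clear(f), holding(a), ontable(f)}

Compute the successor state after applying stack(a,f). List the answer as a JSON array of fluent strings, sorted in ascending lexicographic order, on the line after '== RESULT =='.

Progress:
  pre ⊆ S: {clear(f), holding(a)} ⊆ S  — applicable
  S \ del = {ontable(f)}
  ∪ add   = {clear(a), handempty, on(a,f), ontable(f)}

== RESULT ==
["clear(a)", "handempty", "on(a,f)", "ontable(f)"]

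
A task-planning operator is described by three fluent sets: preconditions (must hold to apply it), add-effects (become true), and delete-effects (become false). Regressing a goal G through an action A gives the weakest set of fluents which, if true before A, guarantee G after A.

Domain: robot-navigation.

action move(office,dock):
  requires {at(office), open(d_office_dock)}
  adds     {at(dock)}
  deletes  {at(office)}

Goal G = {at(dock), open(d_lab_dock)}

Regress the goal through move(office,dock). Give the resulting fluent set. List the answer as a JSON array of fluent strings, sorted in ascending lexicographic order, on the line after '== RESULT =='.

Regress:
  G ∩ del = {}  (empty — regression defined)
  G \ add = {at(dock), open(d_lab_dock)} \ {at(dock)} = {open(d_lab_dock)}
  ∪ pre   = {open(d_lab_dock)} ∪ {at(office), open(d_office_dock)}
          = {at(office), open(d_lab_dock), open(d_office_dock)}

== RESULT ==
["at(office)", "open(d_lab_dock)", "open(d_office_dock)"]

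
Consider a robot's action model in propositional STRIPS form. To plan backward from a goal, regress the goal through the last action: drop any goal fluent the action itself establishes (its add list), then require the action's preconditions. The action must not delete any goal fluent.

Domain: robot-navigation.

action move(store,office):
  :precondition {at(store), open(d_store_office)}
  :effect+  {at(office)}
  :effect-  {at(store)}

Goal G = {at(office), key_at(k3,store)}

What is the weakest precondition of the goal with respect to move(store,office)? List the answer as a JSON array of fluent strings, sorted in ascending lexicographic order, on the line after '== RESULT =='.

Compute (G \ add) ∪ pre:
  G ∩ del = {}  (empty — regression defined)
  G \ add = {at(office), key_at(k3,store)} \ {at(office)} = {key_at(k3,store)}
  ∪ pre   = {key_at(k3,store)} ∪ {at(store), open(d_store_office)}
          = {at(store), key_at(k3,store), open(d_store_office)}

== RESULT ==
["at(store)", "key_at(k3,store)", "open(d_store_office)"]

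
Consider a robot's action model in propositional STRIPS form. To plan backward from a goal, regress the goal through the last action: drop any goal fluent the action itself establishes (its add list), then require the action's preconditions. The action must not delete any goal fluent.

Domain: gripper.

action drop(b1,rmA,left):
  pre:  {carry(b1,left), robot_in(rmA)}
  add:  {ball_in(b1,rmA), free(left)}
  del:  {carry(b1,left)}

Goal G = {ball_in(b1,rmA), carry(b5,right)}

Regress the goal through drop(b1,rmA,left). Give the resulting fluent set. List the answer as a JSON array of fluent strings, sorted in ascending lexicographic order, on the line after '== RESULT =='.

Regress:
  G ∩ del = {}  (empty — regression defined)
  G \ add = {ball_in(b1,rmA), carry(b5,right)} \ {ball_in(b1,rmA), free(left)} = {carry(b5,right)}
  ∪ pre   = {carry(b5,right)} ∪ {carry(b1,left), robot_in(rmA)}
          = {carry(b1,left), carry(b5,right), robot_in(rmA)}

== RESULT ==
["carry(b1,left)", "carry(b5,right)", "robot_in(rmA)"]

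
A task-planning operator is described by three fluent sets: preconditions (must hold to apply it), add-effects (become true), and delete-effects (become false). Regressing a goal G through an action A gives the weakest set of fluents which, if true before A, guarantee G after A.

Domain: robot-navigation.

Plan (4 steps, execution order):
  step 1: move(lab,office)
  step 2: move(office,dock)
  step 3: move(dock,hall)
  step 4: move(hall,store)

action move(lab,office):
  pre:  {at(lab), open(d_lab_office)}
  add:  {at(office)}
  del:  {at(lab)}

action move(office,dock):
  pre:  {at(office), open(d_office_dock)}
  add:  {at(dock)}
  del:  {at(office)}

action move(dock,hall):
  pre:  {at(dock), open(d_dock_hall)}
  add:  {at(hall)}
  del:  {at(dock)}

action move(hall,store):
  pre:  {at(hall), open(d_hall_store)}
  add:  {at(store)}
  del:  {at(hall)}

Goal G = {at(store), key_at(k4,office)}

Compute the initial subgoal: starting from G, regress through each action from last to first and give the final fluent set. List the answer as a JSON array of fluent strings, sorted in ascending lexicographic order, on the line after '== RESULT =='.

Work backward from the goal:
  through step 4 (move(hall,store)): drop {at(store)}, keep {key_at(k4,office)}, require {at(hall), open(d_hall_store)}
    → {at(hall), key_at(k4,office), open(d_hall_store)}
  through step 3 (move(dock,hall)): drop {at(hall)}, keep {key_at(k4,office), open(d_hall_store)}, require {at(dock), open(d_dock_hall)}
    → {at(dock), key_at(k4,office), open(d_dock_hall), open(d_hall_store)}
  through step 2 (move(office,dock)): drop {at(dock)}, keep {key_at(k4,office), open(d_dock_hall), open(d_hall_store)}, require {at(office), open(d_office_dock)}
    → {at(office), key_at(k4,office), open(d_dock_hall), open(d_hall_store), open(d_office_dock)}
  through step 1 (move(lab,office)): drop {at(office)}, keep {key_at(k4,office), open(d_dock_hall), open(d_hall_store), open(d_office_dock)}, require {at(lab), open(d_lab_office)}
    → {at(lab), key_at(k4,office), open(d_dock_hall), open(d_hall_store), open(d_lab_office), open(d_office_dock)}

== RESULT ==
["at(lab)", "key_at(k4,office)", "open(d_dock_hall)", "open(d_hall_store)", "open(d_lab_office)", "open(d_office_dock)"]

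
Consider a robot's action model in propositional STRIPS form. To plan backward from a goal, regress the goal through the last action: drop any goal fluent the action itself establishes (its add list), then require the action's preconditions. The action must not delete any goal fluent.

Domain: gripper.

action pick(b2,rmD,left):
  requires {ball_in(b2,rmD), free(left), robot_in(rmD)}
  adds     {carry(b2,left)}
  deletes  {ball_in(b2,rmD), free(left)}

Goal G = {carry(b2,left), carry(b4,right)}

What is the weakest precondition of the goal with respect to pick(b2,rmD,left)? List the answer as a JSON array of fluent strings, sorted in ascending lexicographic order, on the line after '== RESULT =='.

Compute (G \ add) ∪ pre:
  G ∩ del = {}  (empty — regression defined)
  G \ add = {carry(b2,left), carry(b4,right)} \ {carry(b2,left)} = {carry(b4,right)}
  ∪ pre   = {carry(b4,right)} ∪ {ball_in(b2,rmD), free(left), robot_in(rmD)}
          = {ball_in(b2,rmD), carry(b4,right), free(left), robot_in(rmD)}

== RESULT ==
["ball_in(b2,rmD)", "carry(b4,right)", "free(left)", "robot_in(rmD)"]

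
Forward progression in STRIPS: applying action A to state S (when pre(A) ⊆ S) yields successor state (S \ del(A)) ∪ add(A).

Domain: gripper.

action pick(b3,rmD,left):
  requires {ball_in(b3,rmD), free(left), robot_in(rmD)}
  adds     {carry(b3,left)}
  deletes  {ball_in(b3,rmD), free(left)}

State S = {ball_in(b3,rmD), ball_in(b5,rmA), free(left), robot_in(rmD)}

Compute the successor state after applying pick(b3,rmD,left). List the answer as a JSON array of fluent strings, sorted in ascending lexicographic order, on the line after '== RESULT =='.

Compute (S \ del) ∪ add:
  pre ⊆ S: {ball_in(b3,rmD), free(left), robot_in(rmD)} ⊆ S  — applicable
  S \ del = {ball_in(b5,rmA), robot_in(rmD)}
  ∪ add   = {ball_in(b5,rmA), carry(b3,left), robot_in(rmD)}

== RESULT ==
["ball_in(b5,rmA)", "carry(b3,left)", "robot_in(rmD)"]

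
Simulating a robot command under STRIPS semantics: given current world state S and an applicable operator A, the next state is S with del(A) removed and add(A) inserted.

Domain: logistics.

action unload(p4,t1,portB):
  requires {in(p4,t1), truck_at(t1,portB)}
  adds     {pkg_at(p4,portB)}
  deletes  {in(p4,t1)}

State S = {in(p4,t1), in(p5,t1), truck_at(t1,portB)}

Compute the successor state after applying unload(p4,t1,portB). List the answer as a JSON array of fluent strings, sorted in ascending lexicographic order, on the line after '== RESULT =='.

Compute (S \ del) ∪ add:
  pre ⊆ S: {in(p4,t1), truck_at(t1,portB)} ⊆ S  — applicable
  S \ del = {in(p5,t1), truck_at(t1,portB)}
  ∪ add   = {in(p5,t1), pkg_at(p4,portB), truck_at(t1,portB)}

== RESULT ==
["in(p5,t1)", "pkg_at(p4,portB)", "truck_at(t1,portB)"]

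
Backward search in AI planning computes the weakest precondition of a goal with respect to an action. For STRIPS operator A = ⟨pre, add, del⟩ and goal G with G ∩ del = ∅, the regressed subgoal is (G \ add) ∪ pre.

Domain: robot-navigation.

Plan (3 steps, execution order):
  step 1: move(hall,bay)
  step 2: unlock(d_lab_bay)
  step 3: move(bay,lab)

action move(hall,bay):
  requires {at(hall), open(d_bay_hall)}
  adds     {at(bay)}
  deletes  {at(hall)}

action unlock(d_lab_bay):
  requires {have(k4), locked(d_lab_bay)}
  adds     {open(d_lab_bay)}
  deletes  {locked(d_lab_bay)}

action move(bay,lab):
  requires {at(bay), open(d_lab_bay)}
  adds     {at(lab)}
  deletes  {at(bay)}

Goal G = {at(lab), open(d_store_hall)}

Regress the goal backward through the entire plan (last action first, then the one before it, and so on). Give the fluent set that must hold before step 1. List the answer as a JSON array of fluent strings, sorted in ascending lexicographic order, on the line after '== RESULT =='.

Regress step by step:
  through step 3 (move(bay,lab)): drop {at(lab)}, keep {open(d_store_hall)}, require {at(bay), open(d_lab_bay)}
    → {at(bay), open(d_lab_bay), open(d_store_hall)}
  through step 2 (unlock(d_lab_bay)): drop {open(d_lab_bay)}, keep {at(bay), open(d_store_hall)}, require {have(k4), locked(d_lab_bay)}
    → {at(bay), have(k4), locked(d_lab_bay), open(d_store_hall)}
  through step 1 (move(hall,bay)): drop {at(bay)}, keep {have(k4), locked(d_lab_bay), open(d_store_hall)}, require {at(hall), open(d_bay_hall)}
    → {at(hall), have(k4), locked(d_lab_bay), open(d_bay_hall), open(d_store_hall)}

== RESULT ==
["at(hall)", "have(k4)", "locked(d_lab_bay)", "open(d_bay_hall)", "open(d_store_hall)"]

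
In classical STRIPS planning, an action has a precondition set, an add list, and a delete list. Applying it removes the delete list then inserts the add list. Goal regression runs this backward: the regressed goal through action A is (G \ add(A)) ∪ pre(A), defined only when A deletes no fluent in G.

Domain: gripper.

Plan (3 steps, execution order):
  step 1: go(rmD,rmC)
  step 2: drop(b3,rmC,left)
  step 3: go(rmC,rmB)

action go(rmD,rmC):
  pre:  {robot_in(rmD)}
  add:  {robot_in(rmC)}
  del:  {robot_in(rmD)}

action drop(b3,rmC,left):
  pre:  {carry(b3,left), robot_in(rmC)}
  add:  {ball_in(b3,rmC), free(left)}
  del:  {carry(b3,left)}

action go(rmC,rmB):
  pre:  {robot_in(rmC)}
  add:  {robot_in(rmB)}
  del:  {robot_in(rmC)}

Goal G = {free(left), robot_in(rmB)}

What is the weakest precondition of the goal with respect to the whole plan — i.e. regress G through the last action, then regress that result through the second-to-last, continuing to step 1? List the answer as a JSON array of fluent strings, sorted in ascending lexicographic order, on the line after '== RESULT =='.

Work backward from the goal:
  through step 3 (go(rmC,rmB)): drop {robot_in(rmB)}, keep {free(left)}, require {robot_in(rmC)}
    → {free(left), robot_in(rmC)}
  through step 2 (drop(b3,rmC,left)): drop {free(left)}, keep {robot_in(rmC)}, require {carry(b3,left), robot_in(rmC)}
    → {carry(b3,left), robot_in(rmC)}
  through step 1 (go(rmD,rmC)): drop {robot_in(rmC)}, keep {carry(b3,left)}, require {robot_in(rmD)}
    → {carry(b3,left), robot_in(rmD)}

== RESULT ==
["carry(b3,left)", "robot_in(rmD)"]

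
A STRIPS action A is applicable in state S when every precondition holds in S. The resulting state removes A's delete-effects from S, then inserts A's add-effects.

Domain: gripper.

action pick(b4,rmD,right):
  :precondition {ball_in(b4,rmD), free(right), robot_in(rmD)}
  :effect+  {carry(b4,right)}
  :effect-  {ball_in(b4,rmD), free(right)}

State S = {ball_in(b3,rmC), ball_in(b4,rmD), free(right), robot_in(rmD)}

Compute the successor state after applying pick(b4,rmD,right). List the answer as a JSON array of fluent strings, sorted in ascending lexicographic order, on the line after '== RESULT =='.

Compute (S \ del) ∪ add:
  pre ⊆ S: {ball_in(b4,rmD), free(right), robot_in(rmD)} ⊆ S  — applicable
  S \ del = {ball_in(b3,rmC), robot_in(rmD)}
  ∪ add   = {ball_in(b3,rmC), carry(b4,right), robot_in(rmD)}

== RESULT ==
["ball_in(b3,rmC)", "carry(b4,right)", "robot_in(rmD)"]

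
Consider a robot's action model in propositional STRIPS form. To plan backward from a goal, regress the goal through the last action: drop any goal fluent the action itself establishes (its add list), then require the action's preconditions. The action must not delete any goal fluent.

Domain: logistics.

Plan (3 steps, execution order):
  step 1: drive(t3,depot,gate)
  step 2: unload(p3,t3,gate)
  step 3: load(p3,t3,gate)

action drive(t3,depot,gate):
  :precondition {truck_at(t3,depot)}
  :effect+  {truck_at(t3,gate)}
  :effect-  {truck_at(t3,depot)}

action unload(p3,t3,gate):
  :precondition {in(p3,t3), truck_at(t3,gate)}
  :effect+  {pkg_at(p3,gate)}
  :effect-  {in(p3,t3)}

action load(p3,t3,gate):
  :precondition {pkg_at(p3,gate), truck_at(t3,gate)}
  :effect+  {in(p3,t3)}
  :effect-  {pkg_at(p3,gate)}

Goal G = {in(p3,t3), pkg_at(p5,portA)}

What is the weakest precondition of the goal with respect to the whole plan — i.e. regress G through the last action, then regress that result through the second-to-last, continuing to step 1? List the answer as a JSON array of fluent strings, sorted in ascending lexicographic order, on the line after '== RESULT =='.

Regress step by step:
  through step 3 (load(p3,t3,gate)): drop {in(p3,t3)}, keep {pkg_at(p5,portA)}, require {pkg_at(p3,gate), truck_at(t3,gate)}
    → {pkg_at(p3,gate), pkg_at(p5,portA), truck_at(t3,gate)}
  through step 2 (unload(p3,t3,gate)): drop {pkg_at(p3,gate)}, keep {pkg_at(p5,portA), truck_at(t3,gate)}, require {in(p3,t3), truck_at(t3,gate)}
    → {in(p3,t3), pkg_at(p5,portA), truck_at(t3,gate)}
  through step 1 (drive(t3,depot,gate)): drop {truck_at(t3,gate)}, keep {in(p3,t3), pkg_at(p5,portA)}, require {truck_at(t3,depot)}
    → {in(p3,t3), pkg_at(p5,portA), truck_at(t3,depot)}

== RESULT ==
["in(p3,t3)", "pkg_at(p5,portA)", "truck_at(t3,depot)"]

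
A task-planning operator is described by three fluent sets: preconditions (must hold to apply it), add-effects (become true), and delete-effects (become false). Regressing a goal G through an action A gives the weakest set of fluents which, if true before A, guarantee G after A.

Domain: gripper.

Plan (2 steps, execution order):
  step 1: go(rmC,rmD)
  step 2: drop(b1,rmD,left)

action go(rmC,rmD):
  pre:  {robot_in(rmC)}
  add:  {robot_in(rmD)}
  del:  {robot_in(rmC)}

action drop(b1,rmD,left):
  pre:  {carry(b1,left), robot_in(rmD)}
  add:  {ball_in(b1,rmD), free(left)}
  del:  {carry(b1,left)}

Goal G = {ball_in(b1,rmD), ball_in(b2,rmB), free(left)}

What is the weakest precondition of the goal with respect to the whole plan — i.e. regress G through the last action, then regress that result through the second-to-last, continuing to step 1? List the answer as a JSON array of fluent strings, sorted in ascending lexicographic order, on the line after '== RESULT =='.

Regress step by step:
  through step 2 (drop(b1,rmD,left)): drop {ball_in(b1,rmD), free(left)}, keep {ball_in(b2,rmB)}, require {carry(b1,left), robot_in(rmD)}
    → {ball_in(b2,rmB), carry(b1,left), robot_in(rmD)}
  through step 1 (go(rmC,rmD)): drop {robot_in(rmD)}, keep {ball_in(b2,rmB), carry(b1,left)}, require {robot_in(rmC)}
    → {ball_in(b2,rmB), carry(b1,left), robot_in(rmC)}

== RESULT ==
["ball_in(b2,rmB)", "carry(b1,left)", "robot_in(rmC)"]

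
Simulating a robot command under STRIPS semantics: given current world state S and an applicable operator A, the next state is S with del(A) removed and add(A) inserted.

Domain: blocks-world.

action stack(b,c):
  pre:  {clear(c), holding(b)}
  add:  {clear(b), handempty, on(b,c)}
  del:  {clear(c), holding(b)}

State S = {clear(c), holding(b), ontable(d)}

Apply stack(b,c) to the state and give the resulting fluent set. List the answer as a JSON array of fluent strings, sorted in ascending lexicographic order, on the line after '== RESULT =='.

Progress:
  pre ⊆ S: {clear(c), holding(b)} ⊆ S  — applicable
  S \ del = {ontable(d)}
  ∪ add   = {clear(b), handempty, on(b,c), ontable(d)}

== RESULT ==
["clear(b)", "handempty", "on(b,c)", "ontable(d)"]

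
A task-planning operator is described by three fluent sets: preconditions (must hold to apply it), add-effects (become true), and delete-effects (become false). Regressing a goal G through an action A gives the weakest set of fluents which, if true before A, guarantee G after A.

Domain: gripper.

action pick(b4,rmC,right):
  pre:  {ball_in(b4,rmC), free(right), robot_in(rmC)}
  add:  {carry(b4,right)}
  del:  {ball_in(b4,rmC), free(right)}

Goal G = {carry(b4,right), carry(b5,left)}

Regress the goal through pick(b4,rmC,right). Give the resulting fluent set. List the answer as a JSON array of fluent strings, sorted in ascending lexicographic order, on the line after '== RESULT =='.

Regress:
  G ∩ del = {}  (empty — regression defined)
  G \ add = {carry(b4,right), carry(b5,left)} \ {carry(b4,right)} = {carry(b5,left)}
  ∪ pre   = {carry(b5,left)} ∪ {ball_in(b4,rmC), free(right), robot_in(rmC)}
          = {ball_in(b4,rmC), carry(b5,left), free(right), robot_in(rmC)}

== RESULT ==
["ball_in(b4,rmC)", "carry(b5,left)", "free(right)", "robot_in(rmC)"]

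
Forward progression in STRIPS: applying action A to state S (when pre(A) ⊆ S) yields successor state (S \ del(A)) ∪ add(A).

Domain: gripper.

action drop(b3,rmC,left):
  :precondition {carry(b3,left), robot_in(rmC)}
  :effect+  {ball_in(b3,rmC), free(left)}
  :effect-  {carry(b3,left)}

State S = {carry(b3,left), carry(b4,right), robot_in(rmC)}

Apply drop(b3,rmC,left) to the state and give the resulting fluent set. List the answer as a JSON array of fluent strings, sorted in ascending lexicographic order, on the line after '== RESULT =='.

Compute (S \ del) ∪ add:
  pre ⊆ S: {carry(b3,left), robot_in(rmC)} ⊆ S  — applicable
  S \ del = {carry(b4,right), robot_in(rmC)}
  ∪ add   = {ball_in(b3,rmC), carry(b4,right), free(left), robot_in(rmC)}

== RESULT ==
["ball_in(b3,rmC)", "carry(b4,right)", "free(left)", "robot_in(rmC)"]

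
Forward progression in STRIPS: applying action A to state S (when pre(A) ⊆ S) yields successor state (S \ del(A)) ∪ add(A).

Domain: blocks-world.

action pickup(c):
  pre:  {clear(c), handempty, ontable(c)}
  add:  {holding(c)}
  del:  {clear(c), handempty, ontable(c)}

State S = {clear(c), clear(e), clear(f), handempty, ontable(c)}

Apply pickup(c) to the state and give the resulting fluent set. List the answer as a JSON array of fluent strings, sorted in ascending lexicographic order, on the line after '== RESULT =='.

Compute (S \ del) ∪ add:
  pre ⊆ S: {clear(c), handempty, ontable(c)} ⊆ S  — applicable
  S \ del = {clear(e), clear(f)}
  ∪ add   = {clear(e), clear(f), holding(c)}

== RESULT ==
["clear(e)", "clear(f)", "holding(c)"]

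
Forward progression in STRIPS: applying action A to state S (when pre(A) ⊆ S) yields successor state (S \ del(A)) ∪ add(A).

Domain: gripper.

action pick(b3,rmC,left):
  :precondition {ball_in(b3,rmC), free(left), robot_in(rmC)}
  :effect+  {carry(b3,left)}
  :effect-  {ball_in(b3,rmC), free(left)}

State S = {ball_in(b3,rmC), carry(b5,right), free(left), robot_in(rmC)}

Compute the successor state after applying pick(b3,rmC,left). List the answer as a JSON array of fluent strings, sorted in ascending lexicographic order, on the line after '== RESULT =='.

Compute (S \ del) ∪ add:
  pre ⊆ S: {ball_in(b3,rmC), free(left), robot_in(rmC)} ⊆ S  — applicable
  S \ del = {carry(b5,right), robot_in(rmC)}
  ∪ add   = {carry(b3,left), carry(b5,right), robot_in(rmC)}

== RESULT ==
["carry(b3,left)", "carry(b5,right)", "robot_in(rmC)"]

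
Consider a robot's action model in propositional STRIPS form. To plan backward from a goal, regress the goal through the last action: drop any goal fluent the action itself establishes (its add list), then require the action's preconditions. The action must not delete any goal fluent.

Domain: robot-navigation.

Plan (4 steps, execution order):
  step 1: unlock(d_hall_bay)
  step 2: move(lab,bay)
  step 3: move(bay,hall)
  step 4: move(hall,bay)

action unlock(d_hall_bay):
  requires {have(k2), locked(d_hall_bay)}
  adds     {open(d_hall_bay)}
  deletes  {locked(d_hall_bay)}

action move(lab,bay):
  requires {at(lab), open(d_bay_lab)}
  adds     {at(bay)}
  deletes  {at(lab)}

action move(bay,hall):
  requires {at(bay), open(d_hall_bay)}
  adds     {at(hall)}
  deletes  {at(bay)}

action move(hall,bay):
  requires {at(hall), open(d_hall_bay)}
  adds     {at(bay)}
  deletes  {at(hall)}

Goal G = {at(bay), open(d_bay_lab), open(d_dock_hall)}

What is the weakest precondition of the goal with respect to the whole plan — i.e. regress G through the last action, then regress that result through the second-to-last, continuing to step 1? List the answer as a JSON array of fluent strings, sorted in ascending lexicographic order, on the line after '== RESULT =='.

Work backward from the goal:
  through step 4 (move(hall,bay)): drop {at(bay)}, keep {open(d_bay_lab), open(d_dock_hall)}, require {at(hall), open(d_hall_bay)}
    → {at(hall), open(d_bay_lab), open(d_dock_hall), open(d_hall_bay)}
  through step 3 (move(bay,hall)): drop {at(hall)}, keep {open(d_bay_lab), open(d_dock_hall), open(d_hall_bay)}, require {at(bay), open(d_hall_bay)}
    → {at(bay), open(d_bay_lab), open(d_dock_hall), open(d_hall_bay)}
  through step 2 (move(lab,bay)): drop {at(bay)}, keep {open(d_bay_lab), open(d_dock_hall), open(d_hall_bay)}, require {at(lab), open(d_bay_lab)}
    → {at(lab), open(d_bay_lab), open(d_dock_hall), open(d_hall_bay)}
  through step 1 (unlock(d_hall_bay)): drop {open(d_hall_bay)}, keep {at(lab), open(d_bay_lab), open(d_dock_hall)}, require {have(k2), locked(d_hall_bay)}
    → {at(lab), have(k2), locked(d_hall_bay), open(d_bay_lab), open(d_dock_hall)}

== RESULT ==
["at(lab)", "have(k2)", "locked(d_hall_bay)", "open(d_bay_lab)", "open(d_dock_hall)"]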